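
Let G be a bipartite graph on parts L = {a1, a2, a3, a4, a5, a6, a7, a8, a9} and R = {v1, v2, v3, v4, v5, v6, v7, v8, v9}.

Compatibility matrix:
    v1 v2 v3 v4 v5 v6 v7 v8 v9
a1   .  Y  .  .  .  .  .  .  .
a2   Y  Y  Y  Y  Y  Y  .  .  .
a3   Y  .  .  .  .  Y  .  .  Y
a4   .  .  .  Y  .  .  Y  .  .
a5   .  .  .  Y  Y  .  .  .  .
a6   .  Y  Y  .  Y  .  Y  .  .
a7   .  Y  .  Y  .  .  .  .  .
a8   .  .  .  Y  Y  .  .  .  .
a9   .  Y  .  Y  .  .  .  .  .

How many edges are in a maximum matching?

7

One maximum matching: a1–v2, a2–v6, a3–v1, a4–v7, a5–v5, a6–v3, a7–v4.
The set {a1, a5, a7, a8, a9} has only 3 neighbours ({v2, v4, v5}), so by Hall's theorem at most 7 of the 9 left vertices can be matched.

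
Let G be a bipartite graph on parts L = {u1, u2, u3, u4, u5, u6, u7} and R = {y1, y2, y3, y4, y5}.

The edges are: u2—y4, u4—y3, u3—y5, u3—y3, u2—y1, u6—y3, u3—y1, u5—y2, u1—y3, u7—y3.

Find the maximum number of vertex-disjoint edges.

A valid assignment of size 4: u1–y3, u2–y4, u3–y1, u5–y2.
The set {u1, u4, u6, u7} has only 1 neighbour ({y3}), so by Hall's theorem at most 4 of the 7 left vertices can be matched.

4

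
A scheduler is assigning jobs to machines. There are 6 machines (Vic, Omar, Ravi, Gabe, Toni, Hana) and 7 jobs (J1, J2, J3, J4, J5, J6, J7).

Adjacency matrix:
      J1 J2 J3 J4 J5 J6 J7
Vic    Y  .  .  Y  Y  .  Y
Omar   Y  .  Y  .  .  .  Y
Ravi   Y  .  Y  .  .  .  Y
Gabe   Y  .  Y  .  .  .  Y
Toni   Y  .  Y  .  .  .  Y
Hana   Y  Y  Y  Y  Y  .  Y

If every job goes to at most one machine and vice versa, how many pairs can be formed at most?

For example, pair Vic→J5, Omar→J1, Ravi→J7, Gabe→J3, Hana→J2.
The set {Omar, Ravi, Gabe, Toni} has only 3 neighbours ({J1, J3, J7}), so by Hall's theorem at most 5 of the 6 machines can be matched.

5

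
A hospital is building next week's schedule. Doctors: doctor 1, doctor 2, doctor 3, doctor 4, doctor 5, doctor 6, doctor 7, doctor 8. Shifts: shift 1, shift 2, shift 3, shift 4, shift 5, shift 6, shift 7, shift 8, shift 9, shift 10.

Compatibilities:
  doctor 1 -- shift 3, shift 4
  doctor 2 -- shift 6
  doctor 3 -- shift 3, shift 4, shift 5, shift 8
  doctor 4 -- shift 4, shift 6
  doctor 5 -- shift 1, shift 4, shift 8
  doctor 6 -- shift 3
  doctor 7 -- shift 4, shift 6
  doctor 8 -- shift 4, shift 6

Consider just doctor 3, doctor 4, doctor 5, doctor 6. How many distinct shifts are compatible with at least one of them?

6

The union of neighbours of {doctor 3, doctor 4, doctor 5, doctor 6} is {shift 1, shift 3, shift 4, shift 5, shift 6, shift 8}, which has 6 elements.
Since |N(S)| = 6 ≥ |S| = 4, Hall's condition holds for this subset.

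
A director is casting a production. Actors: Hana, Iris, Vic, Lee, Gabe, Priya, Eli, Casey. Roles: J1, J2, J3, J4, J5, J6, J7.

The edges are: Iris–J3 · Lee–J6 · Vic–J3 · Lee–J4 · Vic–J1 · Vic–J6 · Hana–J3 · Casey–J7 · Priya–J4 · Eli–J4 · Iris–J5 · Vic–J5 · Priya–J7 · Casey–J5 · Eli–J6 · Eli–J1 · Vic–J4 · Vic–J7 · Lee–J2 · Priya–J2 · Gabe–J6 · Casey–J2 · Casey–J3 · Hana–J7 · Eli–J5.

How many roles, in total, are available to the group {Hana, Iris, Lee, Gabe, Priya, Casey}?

The union of neighbours of {Hana, Iris, Lee, Gabe, Priya, Casey} is {J2, J3, J4, J5, J6, J7}, which has 6 elements.
Since |N(S)| = 6 ≥ |S| = 6, Hall's condition holds for this subset.

6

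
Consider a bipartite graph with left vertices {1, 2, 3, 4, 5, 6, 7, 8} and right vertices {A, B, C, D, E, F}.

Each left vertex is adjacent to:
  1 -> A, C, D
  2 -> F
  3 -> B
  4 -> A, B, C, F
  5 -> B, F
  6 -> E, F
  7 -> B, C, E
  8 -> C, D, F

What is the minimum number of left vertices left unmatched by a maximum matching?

A valid assignment of size 6: 1–D, 2–F, 3–B, 4–A, 6–E, 7–C.
The set {1, 2, 3, 4, 5, 6, 7, 8} has only 6 neighbours ({A, B, C, D, E, F}), so by Hall's theorem at most 6 of the 8 left vertices can be matched.
That matches 6 of the 8, leaving 2 unmatched; no matching can do better.

2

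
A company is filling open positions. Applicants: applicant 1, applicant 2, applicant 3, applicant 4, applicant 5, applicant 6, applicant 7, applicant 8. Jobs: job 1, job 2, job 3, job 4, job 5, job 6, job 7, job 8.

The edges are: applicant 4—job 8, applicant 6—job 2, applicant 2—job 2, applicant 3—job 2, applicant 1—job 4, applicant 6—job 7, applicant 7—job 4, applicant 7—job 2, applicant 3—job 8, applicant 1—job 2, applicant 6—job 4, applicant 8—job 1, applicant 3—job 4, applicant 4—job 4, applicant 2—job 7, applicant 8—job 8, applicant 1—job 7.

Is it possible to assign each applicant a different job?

The set {applicant 1, applicant 2, applicant 3, applicant 4, applicant 5, applicant 6, applicant 7} has only 4 neighbours ({job 2, job 4, job 7, job 8}), so by Hall's theorem at most 5 of the 8 applicants can be matched.
Hence no matching covers every applicant.

No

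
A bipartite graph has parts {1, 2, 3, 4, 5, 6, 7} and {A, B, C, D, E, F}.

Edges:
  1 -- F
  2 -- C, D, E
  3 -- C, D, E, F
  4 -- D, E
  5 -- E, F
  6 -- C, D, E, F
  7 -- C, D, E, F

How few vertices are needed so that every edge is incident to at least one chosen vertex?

4

A maximum matching has 4 edges (e.g. 1–F, 2–D, 3–C, 4–E).
By König's theorem the minimum vertex cover has the same size. One such cover is {C, D, E, F}.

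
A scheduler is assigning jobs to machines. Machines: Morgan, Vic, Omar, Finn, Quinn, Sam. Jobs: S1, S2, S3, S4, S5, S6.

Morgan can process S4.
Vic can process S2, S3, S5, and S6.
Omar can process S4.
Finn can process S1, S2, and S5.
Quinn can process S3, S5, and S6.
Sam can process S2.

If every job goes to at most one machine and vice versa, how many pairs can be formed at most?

5

A valid assignment of size 5: Morgan→S4, Vic→S6, Finn→S1, Quinn→S3, Sam→S2.
The set {Morgan, Omar} has only 1 neighbour ({S4}), so by Hall's theorem at most 5 of the 6 machines can be matched.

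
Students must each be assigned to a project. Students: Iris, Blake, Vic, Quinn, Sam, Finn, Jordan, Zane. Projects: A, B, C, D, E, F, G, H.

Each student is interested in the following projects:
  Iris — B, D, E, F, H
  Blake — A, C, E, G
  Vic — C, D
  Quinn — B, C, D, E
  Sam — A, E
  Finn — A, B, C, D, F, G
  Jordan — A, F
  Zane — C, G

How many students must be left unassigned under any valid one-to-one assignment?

A valid assignment of size 8: Iris-H, Blake-E, Vic-D, Quinn-B, Sam-A, Finn-G, Jordan-F, Zane-C.
This saturates every student, so 8 is the maximum.
That matches 8 of the 8, leaving 0 unmatched; no matching can do better.

0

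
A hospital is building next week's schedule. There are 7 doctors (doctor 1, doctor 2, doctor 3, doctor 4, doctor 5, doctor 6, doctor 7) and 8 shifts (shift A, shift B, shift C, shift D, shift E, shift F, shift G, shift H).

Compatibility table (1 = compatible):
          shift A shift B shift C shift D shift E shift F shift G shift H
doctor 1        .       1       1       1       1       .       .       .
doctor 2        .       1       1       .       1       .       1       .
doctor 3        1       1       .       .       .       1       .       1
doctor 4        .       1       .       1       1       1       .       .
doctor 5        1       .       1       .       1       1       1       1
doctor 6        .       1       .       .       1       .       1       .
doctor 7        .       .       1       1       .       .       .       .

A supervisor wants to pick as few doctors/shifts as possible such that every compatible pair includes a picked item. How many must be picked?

7

The 7 edges doctor 1–shift C, doctor 2–shift G, doctor 3–shift F, doctor 4–shift E, doctor 5–shift A, doctor 6–shift B, doctor 7–shift D form a matching, so any vertex cover needs at least 7 vertices (one per matched edge).
Conversely {doctor 1, doctor 2, doctor 3, doctor 4, doctor 5, doctor 6, doctor 7} meets every edge and has exactly 7 vertices, so 7 is optimal.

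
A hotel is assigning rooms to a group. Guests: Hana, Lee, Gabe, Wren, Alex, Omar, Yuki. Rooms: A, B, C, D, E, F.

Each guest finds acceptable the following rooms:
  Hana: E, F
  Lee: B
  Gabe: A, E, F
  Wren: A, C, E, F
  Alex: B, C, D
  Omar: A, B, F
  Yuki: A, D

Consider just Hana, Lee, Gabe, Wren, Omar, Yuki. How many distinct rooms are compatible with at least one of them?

6

The union of neighbours of {Hana, Lee, Gabe, Wren, Omar, Yuki} is {A, B, C, D, E, F}, which has 6 elements.
Since |N(S)| = 6 ≥ |S| = 6, Hall's condition holds for this subset.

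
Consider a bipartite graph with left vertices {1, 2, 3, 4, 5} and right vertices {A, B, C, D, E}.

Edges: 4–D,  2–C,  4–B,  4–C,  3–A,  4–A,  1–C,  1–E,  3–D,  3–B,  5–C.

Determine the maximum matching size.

A valid assignment of size 4: 1→E, 2→C, 3→D, 4→B.
The set {2, 5} has only 1 neighbour ({C}), so by Hall's theorem at most 4 of the 5 left vertices can be matched.

4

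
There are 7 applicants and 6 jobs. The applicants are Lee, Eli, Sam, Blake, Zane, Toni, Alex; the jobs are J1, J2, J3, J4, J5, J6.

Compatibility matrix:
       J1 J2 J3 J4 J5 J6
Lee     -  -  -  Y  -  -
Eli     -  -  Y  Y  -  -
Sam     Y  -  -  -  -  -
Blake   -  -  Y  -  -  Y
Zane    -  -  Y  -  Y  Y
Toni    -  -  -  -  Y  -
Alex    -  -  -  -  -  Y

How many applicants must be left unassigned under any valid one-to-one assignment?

2

One maximum matching: Lee→J4, Eli→J3, Sam→J1, Blake→J6, Zane→J5.
The set {Lee, Eli, Blake, Zane, Toni, Alex} has only 4 neighbours ({J3, J4, J5, J6}), so by Hall's theorem at most 5 of the 7 applicants can be matched.
That matches 5 of the 7, leaving 2 unmatched; no matching can do better.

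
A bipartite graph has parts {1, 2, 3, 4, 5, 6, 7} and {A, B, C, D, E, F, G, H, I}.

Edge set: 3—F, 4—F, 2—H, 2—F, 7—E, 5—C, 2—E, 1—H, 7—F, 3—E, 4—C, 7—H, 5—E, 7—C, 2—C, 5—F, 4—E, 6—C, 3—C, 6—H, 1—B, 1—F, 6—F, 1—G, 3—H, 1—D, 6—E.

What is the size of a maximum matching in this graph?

5

A valid assignment of size 5: 1–G, 2–F, 3–H, 4–C, 5–E.
The set {2, 3, 4, 5, 6, 7} has only 4 neighbours ({C, E, F, H}), so by Hall's theorem at most 5 of the 7 left vertices can be matched.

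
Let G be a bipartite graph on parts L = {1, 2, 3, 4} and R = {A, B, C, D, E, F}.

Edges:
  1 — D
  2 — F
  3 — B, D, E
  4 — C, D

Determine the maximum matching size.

4

One maximum matching: 1-D, 2-F, 3-B, 4-C.
All 4 left vertices are matched, so no larger matching exists.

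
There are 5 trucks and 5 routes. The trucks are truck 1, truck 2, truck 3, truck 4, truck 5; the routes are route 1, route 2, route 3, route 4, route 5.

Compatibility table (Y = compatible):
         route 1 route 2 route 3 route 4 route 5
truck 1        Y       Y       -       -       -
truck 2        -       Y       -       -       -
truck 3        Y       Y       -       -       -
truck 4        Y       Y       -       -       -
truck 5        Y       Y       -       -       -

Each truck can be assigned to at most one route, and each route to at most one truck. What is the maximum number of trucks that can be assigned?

2

One maximum matching: truck 1→route 1, truck 2→route 2.
The set {truck 1, truck 2, truck 3, truck 4, truck 5} has only 2 neighbours ({route 1, route 2}), so by Hall's theorem at most 2 of the 5 trucks can be matched.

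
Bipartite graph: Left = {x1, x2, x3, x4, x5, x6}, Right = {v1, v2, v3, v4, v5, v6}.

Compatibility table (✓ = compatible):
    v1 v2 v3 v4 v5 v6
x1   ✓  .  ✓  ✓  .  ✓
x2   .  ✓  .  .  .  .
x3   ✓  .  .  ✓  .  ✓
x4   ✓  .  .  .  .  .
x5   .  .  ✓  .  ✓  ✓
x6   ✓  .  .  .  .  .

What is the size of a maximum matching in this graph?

A valid assignment of size 5: x1→v3, x2→v2, x3→v4, x4→v1, x5→v6.
The set {x4, x6} has only 1 neighbour ({v1}), so by Hall's theorem at most 5 of the 6 left vertices can be matched.

5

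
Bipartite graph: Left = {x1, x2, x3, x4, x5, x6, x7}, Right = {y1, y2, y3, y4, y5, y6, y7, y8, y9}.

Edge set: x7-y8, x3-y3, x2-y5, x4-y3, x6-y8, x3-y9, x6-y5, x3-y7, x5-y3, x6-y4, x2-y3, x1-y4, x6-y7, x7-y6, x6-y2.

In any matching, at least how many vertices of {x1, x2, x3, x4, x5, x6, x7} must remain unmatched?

For example, pair x1→y4, x2→y5, x3→y9, x4→y3, x6→y7, x7→y8.
The set {x4, x5} has only 1 neighbour ({y3}), so by Hall's theorem at most 6 of the 7 left vertices can be matched.
That matches 6 of the 7, leaving 1 unmatched; no matching can do better.

1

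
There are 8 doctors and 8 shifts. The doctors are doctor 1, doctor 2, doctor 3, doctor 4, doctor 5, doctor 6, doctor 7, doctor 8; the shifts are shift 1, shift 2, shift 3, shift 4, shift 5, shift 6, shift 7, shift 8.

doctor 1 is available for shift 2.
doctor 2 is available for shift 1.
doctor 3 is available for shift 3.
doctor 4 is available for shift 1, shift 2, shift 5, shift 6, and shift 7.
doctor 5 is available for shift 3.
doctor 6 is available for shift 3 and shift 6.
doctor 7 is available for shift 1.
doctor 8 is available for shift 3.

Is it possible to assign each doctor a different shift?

No

The set {doctor 2, doctor 3, doctor 5, doctor 7, doctor 8} has only 2 neighbours ({shift 1, shift 3}), so by Hall's theorem at most 5 of the 8 doctors can be matched.
Hence no matching covers every doctor.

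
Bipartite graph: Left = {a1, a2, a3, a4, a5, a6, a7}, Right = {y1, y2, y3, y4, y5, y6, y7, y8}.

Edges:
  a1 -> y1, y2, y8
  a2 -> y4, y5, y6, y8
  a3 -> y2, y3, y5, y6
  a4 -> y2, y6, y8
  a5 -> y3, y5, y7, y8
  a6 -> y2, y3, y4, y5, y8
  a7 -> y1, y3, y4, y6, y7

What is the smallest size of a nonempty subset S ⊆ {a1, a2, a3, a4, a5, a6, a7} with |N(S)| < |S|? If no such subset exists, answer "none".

none

A matching saturating every left vertex exists, for instance a1→y1, a2→y4, a3→y2, a4→y8, a5→y3, a6→y5, a7→y7.
By Hall's marriage theorem, this means |N(S)| ≥ |S| for every subset S, so no violating subset exists.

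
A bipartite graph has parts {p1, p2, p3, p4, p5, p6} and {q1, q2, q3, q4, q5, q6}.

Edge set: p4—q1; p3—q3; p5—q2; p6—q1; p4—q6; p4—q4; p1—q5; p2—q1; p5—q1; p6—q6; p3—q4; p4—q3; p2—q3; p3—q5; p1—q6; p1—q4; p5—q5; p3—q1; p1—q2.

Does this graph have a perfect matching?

One maximum matching: p1-q2, p2-q1, p3-q4, p4-q3, p5-q5, p6-q6.
All 6 left vertices are covered.

Yes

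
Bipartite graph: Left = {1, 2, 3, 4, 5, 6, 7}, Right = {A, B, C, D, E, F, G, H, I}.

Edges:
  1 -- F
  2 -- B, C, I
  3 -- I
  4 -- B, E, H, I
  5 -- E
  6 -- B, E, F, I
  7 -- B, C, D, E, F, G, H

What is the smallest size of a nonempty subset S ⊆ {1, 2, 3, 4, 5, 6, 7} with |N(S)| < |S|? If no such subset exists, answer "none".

A matching saturating every left vertex exists, for instance 1→F, 2→C, 3→I, 4→H, 5→E, 6→B, 7→G.
By Hall's marriage theorem, this means |N(S)| ≥ |S| for every subset S, so no violating subset exists.

none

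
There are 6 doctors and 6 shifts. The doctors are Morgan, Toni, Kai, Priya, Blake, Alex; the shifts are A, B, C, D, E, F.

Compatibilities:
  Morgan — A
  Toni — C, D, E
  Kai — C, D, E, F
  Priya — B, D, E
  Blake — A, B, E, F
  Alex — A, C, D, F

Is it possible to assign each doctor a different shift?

One maximum matching: Morgan→A, Toni→D, Kai→C, Priya→E, Blake→B, Alex→F.
All 6 doctors are covered.

Yes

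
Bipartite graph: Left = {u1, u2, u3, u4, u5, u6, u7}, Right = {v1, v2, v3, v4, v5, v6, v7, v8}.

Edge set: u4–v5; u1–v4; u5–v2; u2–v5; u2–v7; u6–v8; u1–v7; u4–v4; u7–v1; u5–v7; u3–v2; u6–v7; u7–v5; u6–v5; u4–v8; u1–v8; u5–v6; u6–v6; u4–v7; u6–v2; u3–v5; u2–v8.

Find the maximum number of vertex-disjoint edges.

7

One maximum matching: u1-v4, u2-v8, u3-v5, u4-v7, u5-v6, u6-v2, u7-v1.
All 7 left vertices are matched, so no larger matching exists.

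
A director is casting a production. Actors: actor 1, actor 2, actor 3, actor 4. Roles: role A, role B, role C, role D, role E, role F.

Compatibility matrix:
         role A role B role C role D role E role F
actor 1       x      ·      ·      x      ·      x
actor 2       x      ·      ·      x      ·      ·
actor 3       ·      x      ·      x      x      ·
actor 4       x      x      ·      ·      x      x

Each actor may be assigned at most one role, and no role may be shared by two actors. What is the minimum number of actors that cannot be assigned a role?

0

One maximum matching: actor 1–role F, actor 2–role A, actor 3–role D, actor 4–role B.
All 4 actors are matched, so no larger matching exists.
That matches 4 of the 4, leaving 0 unmatched; no matching can do better.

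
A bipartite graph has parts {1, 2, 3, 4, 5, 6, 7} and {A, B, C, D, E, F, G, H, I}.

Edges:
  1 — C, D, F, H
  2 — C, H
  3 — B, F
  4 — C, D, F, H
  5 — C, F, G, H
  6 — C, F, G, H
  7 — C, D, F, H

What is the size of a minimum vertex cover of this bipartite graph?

{3, C, D, F, G, H} is a vertex cover of size 6: every edge has an endpoint in this set.
No smaller cover exists because 1–D, 2–H, 3–B, 4–C, 5–G, 6–F is a matching of size 6, and a cover must include an endpoint of each of these disjoint edges (König's theorem).

6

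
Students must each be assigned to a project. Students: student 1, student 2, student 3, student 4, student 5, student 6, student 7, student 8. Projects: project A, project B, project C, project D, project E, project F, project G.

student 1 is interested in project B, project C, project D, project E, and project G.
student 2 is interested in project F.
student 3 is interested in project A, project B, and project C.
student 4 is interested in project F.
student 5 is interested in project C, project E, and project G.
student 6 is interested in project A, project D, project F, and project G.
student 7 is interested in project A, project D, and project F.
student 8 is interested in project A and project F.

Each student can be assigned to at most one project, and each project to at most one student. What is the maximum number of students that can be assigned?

For example, pair student 1–project C, student 2–project F, student 3–project B, student 5–project E, student 6–project G, student 7–project D, student 8–project A.
The set {student 2, student 4} has only 1 neighbour ({project F}), so by Hall's theorem at most 7 of the 8 students can be matched.

7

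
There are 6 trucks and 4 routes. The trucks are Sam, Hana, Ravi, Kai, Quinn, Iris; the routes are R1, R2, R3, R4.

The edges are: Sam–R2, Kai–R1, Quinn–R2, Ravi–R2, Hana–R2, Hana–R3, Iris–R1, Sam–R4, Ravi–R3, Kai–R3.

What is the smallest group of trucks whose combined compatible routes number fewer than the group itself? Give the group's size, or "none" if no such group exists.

Take S = {Hana, Ravi, Quinn}. Its neighbourhood is {R2, R3}, so |N(S)| = 2 < |S| = 3.
Every subset of size less than 3 has at least as many neighbours as members, so 3 is the minimum.

3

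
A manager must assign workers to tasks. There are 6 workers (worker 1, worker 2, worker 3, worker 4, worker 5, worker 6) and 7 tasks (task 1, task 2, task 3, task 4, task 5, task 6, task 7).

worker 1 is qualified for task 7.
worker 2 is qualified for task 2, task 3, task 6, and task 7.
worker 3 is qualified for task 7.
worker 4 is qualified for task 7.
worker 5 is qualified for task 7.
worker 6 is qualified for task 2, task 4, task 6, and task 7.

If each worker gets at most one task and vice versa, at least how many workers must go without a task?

One maximum matching: worker 1–task 7, worker 2–task 6, worker 6–task 2.
The set {worker 1, worker 3, worker 4, worker 5} has only 1 neighbour ({task 7}), so by Hall's theorem at most 3 of the 6 workers can be matched.
That matches 3 of the 6, leaving 3 unmatched; no matching can do better.

3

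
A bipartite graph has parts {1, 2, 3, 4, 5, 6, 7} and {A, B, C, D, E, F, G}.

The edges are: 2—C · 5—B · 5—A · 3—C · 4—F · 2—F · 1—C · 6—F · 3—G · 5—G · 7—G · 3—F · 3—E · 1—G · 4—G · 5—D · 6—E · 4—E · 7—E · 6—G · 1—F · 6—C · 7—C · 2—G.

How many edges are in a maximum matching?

5

For example, pair 1–F, 2–G, 3–C, 4–E, 5–B.
The set {1, 2, 3, 4, 6, 7} has only 4 neighbours ({C, E, F, G}), so by Hall's theorem at most 5 of the 7 left vertices can be matched.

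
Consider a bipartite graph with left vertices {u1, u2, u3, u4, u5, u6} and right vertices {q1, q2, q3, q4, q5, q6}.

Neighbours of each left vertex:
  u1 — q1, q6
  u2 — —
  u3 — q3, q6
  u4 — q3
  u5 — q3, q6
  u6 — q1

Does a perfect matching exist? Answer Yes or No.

No

The set {u1, u2, u3, u4, u5, u6} has only 3 neighbours ({q1, q3, q6}), so by Hall's theorem at most 3 of the 6 left vertices can be matched.
Hence no matching covers every left vertex.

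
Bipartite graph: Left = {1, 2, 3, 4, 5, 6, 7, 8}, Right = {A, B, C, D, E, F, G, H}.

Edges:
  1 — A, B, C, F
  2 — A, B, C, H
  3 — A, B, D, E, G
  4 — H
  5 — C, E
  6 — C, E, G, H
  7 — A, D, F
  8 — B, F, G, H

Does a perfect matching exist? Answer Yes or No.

Yes

For example, pair 1→F, 2→C, 3→A, 4→H, 5→E, 6→G, 7→D, 8→B.
Every left vertex is matched, so this is a perfect matching.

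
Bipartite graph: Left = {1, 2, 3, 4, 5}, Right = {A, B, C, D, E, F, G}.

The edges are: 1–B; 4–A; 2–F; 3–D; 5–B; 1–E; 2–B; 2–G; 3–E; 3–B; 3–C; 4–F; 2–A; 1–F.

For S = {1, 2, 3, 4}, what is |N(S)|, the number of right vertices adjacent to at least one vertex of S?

7

The union of neighbours of {1, 2, 3, 4} is {A, B, C, D, E, F, G}, which has 7 elements.
Since |N(S)| = 7 ≥ |S| = 4, Hall's condition holds for this subset.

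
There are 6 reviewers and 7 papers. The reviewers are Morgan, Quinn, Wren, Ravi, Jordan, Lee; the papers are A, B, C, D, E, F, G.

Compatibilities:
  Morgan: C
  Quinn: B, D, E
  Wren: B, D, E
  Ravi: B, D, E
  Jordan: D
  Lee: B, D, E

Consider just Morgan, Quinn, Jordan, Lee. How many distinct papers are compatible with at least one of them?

The union of neighbours of {Morgan, Quinn, Jordan, Lee} is {B, C, D, E}, which has 4 elements.
Since |N(S)| = 4 ≥ |S| = 4, Hall's condition holds for this subset.

4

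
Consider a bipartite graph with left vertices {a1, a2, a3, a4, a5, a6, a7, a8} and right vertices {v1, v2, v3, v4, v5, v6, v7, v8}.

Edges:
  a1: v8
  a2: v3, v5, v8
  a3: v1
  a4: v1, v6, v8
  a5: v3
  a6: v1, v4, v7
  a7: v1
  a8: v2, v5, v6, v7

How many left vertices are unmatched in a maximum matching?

One maximum matching: a1-v8, a2-v5, a3-v1, a4-v6, a5-v3, a6-v7, a8-v2.
The set {a3, a7} has only 1 neighbour ({v1}), so by Hall's theorem at most 7 of the 8 left vertices can be matched.
That matches 7 of the 8, leaving 1 unmatched; no matching can do better.

1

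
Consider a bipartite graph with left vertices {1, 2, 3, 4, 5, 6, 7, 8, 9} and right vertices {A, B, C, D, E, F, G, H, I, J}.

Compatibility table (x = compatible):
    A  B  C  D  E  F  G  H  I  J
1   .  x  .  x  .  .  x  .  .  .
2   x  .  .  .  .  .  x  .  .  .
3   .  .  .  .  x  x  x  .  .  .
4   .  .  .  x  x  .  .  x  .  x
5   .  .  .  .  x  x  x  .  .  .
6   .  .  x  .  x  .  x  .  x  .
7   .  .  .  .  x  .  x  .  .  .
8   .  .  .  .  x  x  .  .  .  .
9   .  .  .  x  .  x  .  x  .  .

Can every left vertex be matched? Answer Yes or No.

The set {3, 5, 7, 8} has only 3 neighbours ({E, F, G}), so by Hall's theorem at most 8 of the 9 left vertices can be matched.
Hence no matching covers every left vertex.

No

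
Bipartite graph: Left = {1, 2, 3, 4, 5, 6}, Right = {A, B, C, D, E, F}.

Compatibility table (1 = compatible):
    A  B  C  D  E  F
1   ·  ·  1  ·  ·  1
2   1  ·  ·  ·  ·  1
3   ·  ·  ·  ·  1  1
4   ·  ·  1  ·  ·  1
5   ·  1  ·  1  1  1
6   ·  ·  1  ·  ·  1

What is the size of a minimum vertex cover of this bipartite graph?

5

The 5 edges 1–C, 2–A, 3–E, 4–F, 5–B form a matching, so any vertex cover needs at least 5 vertices (one per matched edge).
Conversely {2, 3, 5, C, F} meets every edge and has exactly 5 vertices, so 5 is optimal.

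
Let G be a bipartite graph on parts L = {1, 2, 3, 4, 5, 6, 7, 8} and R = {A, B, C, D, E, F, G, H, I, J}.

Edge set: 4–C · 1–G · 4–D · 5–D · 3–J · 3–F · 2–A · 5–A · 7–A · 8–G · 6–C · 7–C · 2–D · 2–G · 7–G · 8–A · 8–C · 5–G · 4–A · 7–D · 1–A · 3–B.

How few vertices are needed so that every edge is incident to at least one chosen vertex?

{3, A, C, D, G} is a vertex cover of size 5: every edge has an endpoint in this set.
No smaller cover exists because 1–A, 2–D, 3–B, 4–C, 5–G is a matching of size 5, and a cover must include an endpoint of each of these disjoint edges (König's theorem).

5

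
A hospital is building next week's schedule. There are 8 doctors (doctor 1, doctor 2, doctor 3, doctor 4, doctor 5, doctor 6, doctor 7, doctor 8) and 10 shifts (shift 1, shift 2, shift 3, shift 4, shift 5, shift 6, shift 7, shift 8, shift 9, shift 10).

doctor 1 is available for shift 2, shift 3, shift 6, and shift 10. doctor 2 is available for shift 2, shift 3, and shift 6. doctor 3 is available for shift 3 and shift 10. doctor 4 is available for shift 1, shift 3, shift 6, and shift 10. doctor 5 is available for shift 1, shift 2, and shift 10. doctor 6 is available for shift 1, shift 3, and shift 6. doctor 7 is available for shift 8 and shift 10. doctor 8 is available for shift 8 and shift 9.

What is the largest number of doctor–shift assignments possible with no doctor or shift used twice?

7

A valid assignment of size 7: doctor 1→shift 10, doctor 2→shift 6, doctor 3→shift 3, doctor 4→shift 1, doctor 5→shift 2, doctor 7→shift 8, doctor 8→shift 9.
The set {doctor 1, doctor 2, doctor 3, doctor 4, doctor 5, doctor 6} has only 5 neighbours ({shift 1, shift 10, shift 2, shift 3, shift 6}), so by Hall's theorem at most 7 of the 8 doctors can be matched.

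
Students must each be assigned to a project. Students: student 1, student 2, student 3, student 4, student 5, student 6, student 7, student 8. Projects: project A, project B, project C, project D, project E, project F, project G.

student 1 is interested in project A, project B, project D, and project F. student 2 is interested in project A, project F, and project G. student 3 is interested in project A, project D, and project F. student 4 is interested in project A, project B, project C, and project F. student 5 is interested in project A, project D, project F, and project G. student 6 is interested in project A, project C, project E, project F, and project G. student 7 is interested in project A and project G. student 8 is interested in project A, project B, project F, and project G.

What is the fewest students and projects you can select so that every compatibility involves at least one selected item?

A maximum matching has 7 edges (e.g. student 1–project B, student 2–project F, student 3–project D, student 4–project C, student 5–project G, student 6–project E, student 7–project A).
By König's theorem the minimum vertex cover has the same size. One such cover is {student 4, student 6, project A, project B, project D, project F, project G}.

7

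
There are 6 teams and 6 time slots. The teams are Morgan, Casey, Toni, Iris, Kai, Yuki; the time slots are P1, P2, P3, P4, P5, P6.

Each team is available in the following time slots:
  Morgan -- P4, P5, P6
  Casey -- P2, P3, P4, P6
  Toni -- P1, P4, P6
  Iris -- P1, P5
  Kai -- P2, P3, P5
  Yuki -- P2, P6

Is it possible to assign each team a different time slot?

Yes

One maximum matching: Morgan→P5, Casey→P2, Toni→P4, Iris→P1, Kai→P3, Yuki→P6.
Every team is matched, so this is a perfect matching.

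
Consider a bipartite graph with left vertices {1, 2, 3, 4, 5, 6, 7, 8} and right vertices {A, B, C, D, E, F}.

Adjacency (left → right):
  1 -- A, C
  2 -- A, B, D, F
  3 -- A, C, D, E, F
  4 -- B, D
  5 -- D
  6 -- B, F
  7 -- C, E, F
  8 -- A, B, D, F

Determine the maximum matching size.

6

One maximum matching: 1→C, 2→A, 3→E, 4→B, 5→D, 6→F.
The set {1, 2, 3, 4, 5, 6, 7, 8} has only 6 neighbours ({A, B, C, D, E, F}), so by Hall's theorem at most 6 of the 8 left vertices can be matched.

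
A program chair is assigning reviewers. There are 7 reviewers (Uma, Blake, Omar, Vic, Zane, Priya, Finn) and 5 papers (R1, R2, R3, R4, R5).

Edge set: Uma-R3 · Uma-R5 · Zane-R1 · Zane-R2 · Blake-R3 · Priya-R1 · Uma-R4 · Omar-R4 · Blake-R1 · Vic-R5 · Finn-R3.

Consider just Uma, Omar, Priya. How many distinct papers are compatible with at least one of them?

The union of neighbours of {Uma, Omar, Priya} is {R1, R3, R4, R5}, which has 4 elements.
Since |N(S)| = 4 ≥ |S| = 3, Hall's condition holds for this subset.

4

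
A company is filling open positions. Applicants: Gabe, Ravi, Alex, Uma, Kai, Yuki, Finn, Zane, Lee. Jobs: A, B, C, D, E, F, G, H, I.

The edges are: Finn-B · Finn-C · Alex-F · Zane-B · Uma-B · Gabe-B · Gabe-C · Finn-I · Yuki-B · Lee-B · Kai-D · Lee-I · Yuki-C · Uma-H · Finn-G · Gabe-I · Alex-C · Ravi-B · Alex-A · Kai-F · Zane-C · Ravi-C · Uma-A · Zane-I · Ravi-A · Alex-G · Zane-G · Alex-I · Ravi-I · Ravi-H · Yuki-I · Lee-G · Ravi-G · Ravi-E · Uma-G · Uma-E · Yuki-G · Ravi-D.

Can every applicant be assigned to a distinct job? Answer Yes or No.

No

The set {Gabe, Yuki, Finn, Zane, Lee} has only 4 neighbours ({B, C, G, I}), so by Hall's theorem at most 8 of the 9 applicants can be matched.
Hence no matching covers every applicant.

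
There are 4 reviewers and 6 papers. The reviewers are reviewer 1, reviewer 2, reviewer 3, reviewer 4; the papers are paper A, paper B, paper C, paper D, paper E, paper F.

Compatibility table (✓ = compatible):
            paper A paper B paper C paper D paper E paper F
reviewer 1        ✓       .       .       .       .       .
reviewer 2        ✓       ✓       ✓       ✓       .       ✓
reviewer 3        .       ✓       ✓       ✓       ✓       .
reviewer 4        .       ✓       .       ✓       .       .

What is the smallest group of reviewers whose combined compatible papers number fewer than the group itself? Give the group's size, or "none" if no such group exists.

none

A matching saturating every reviewer exists, for instance reviewer 1→paper A, reviewer 2→paper C, reviewer 3→paper B, reviewer 4→paper D.
By Hall's marriage theorem, this means |N(S)| ≥ |S| for every subset S, so no violating subset exists.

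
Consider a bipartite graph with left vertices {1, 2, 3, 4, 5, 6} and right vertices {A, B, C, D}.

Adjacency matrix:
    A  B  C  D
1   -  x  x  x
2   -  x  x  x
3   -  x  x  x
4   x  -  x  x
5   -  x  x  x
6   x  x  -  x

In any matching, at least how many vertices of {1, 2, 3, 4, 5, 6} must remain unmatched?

2

A valid assignment of size 4: 1-D, 2-C, 3-B, 4-A.
The set {1, 2, 3, 4, 5, 6} has only 4 neighbours ({A, B, C, D}), so by Hall's theorem at most 4 of the 6 left vertices can be matched.
That matches 4 of the 6, leaving 2 unmatched; no matching can do better.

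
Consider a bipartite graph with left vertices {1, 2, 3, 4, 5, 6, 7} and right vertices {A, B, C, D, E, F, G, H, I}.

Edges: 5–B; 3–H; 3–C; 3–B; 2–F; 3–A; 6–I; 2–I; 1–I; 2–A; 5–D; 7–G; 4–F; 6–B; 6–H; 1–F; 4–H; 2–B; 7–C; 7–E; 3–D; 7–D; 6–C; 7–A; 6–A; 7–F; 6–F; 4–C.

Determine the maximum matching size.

For example, pair 1→F, 2→I, 3→H, 4→C, 5→B, 6→A, 7→G.
This saturates every left vertex, so 7 is the maximum.

7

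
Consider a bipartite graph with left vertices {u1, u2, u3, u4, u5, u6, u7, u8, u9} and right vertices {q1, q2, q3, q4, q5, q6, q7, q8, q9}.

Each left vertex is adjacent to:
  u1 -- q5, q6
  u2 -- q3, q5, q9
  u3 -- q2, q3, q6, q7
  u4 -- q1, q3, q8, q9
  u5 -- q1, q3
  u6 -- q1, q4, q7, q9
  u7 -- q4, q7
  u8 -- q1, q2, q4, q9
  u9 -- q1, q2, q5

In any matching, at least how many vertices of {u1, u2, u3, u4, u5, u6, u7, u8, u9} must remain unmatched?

0

A valid assignment of size 9: u1-q6, u2-q5, u3-q3, u4-q8, u5-q1, u6-q9, u7-q7, u8-q4, u9-q2.
This saturates every left vertex, so 9 is the maximum.
That matches 9 of the 9, leaving 0 unmatched; no matching can do better.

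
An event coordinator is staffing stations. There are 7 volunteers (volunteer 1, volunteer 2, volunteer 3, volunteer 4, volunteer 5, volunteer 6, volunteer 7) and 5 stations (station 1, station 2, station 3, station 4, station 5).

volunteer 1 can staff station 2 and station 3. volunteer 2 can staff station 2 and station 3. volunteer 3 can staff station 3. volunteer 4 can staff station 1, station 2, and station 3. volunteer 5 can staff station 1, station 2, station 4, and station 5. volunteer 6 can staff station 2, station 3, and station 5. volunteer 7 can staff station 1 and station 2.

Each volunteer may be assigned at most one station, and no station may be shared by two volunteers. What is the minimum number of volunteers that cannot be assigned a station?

One maximum matching: volunteer 1-station 3, volunteer 2-station 2, volunteer 4-station 1, volunteer 5-station 4, volunteer 6-station 5.
The set {volunteer 1, volunteer 2, volunteer 3, volunteer 4, volunteer 7} has only 3 neighbours ({station 1, station 2, station 3}), so by Hall's theorem at most 5 of the 7 volunteers can be matched.
That matches 5 of the 7, leaving 2 unmatched; no matching can do better.

2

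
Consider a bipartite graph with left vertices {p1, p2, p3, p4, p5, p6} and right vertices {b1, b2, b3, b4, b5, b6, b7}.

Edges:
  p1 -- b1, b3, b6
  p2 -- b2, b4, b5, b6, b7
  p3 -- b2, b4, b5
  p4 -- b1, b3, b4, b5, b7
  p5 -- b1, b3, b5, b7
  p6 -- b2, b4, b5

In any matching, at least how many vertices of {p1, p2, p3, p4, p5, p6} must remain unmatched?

0

For example, pair p1→b6, p2→b7, p3→b4, p4→b1, p5→b3, p6→b5.
All 6 left vertices are matched, so no larger matching exists.
That matches 6 of the 6, leaving 0 unmatched; no matching can do better.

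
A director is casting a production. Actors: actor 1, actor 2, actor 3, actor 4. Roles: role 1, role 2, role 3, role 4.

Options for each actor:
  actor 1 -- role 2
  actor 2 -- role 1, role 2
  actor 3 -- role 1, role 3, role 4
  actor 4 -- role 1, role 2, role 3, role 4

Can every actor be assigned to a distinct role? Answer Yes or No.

For example, pair actor 1–role 2, actor 2–role 1, actor 3–role 4, actor 4–role 3.
Every actor is matched, so this is a perfect matching.

Yes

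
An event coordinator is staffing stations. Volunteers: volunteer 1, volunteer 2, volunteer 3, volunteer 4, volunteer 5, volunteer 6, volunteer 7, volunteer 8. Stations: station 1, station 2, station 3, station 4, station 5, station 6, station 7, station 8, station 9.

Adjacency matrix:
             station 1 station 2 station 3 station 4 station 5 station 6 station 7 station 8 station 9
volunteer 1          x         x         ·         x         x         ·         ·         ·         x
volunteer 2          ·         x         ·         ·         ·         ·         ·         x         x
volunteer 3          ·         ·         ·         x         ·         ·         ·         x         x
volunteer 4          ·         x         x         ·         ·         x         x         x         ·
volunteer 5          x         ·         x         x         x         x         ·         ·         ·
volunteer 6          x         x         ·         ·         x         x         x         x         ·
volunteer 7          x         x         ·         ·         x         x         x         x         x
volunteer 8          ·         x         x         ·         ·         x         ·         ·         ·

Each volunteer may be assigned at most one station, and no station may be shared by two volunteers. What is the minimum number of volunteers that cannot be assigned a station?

A valid assignment of size 8: volunteer 1–station 5, volunteer 2–station 9, volunteer 3–station 4, volunteer 4–station 6, volunteer 5–station 1, volunteer 6–station 7, volunteer 7–station 8, volunteer 8–station 2.
This saturates every volunteer, so 8 is the maximum.
That matches 8 of the 8, leaving 0 unmatched; no matching can do better.

0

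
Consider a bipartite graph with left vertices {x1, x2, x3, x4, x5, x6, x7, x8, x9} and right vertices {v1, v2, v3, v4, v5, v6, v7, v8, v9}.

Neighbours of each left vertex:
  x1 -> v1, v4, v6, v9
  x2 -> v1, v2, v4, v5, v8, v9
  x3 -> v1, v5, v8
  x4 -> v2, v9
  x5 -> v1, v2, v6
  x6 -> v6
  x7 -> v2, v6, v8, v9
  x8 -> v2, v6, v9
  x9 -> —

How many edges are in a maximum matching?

A valid assignment of size 7: x1→v4, x2→v5, x3→v8, x4→v9, x5→v1, x6→v6, x7→v2.
The set {x1, x2, x3, x4, x5, x6, x7, x8, x9} has only 7 neighbours ({v1, v2, v4, v5, v6, v8, v9}), so by Hall's theorem at most 7 of the 9 left vertices can be matched.

7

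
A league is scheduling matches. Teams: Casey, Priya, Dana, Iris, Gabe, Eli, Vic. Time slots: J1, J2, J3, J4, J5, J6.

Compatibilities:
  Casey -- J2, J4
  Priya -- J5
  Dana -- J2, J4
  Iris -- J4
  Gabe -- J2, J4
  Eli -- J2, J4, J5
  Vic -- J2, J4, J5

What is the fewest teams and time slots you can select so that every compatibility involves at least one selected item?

A maximum matching has 3 edges (e.g. Casey–J4, Priya–J5, Dana–J2).
By König's theorem the minimum vertex cover has the same size. One such cover is {J2, J4, J5}.

3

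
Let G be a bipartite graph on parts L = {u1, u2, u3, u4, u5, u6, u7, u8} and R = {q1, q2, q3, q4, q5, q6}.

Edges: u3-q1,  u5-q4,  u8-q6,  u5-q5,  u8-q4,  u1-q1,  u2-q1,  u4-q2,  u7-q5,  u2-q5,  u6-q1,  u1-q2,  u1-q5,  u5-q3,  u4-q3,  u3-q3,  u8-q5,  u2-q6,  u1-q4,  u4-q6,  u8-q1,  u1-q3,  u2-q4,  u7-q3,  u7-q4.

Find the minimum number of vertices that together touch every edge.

6

A maximum matching has 6 edges (e.g. u1–q4, u2–q6, u3–q3, u4–q2, u5–q5, u6–q1).
By König's theorem the minimum vertex cover has the same size. One such cover is {q1, q2, q3, q4, q5, q6}.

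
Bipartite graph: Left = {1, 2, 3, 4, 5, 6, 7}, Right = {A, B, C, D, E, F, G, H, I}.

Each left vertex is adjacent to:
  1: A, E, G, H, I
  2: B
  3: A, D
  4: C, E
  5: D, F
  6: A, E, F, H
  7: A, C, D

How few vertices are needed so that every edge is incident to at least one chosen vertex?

7

A maximum matching has 7 edges (e.g. 1–G, 2–B, 3–D, 4–E, 5–F, 6–H, 7–C).
By König's theorem the minimum vertex cover has the same size. One such cover is {1, 2, 3, 4, 5, 6, 7}.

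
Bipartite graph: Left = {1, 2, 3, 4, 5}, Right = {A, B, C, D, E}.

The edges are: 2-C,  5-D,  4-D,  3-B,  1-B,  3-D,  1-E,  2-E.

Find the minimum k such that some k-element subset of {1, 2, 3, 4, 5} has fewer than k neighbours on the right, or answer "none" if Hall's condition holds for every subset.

Take S = {4, 5}. Its neighbourhood is {D}, so |N(S)| = 1 < |S| = 2.
No single vertex violates Hall's condition since each has at least one neighbour, so 2 is the minimum.

2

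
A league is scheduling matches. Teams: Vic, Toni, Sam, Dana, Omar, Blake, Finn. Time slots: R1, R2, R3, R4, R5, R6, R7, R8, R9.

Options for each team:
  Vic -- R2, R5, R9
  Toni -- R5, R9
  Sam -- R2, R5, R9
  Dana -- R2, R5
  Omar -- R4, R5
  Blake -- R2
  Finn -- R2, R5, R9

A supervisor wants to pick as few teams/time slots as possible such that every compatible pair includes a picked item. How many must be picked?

4

{Omar, R2, R5, R9} is a vertex cover of size 4: every edge has an endpoint in this set.
No smaller cover exists because Vic–R2, Toni–R9, Sam–R5, Omar–R4 is a matching of size 4, and a cover must include an endpoint of each of these disjoint edges (König's theorem).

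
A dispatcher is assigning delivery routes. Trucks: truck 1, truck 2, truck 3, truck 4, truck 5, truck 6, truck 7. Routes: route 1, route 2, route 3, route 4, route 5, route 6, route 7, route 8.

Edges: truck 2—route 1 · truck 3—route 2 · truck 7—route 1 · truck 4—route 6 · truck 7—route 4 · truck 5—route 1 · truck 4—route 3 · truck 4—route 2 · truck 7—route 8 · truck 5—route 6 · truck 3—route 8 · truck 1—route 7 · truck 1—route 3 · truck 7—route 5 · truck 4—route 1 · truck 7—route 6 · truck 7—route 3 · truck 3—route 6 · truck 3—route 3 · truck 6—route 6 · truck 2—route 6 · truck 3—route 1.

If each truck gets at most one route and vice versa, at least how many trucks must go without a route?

1

For example, pair truck 1-route 7, truck 2-route 1, truck 3-route 3, truck 4-route 2, truck 5-route 6, truck 7-route 4.
The set {truck 2, truck 5, truck 6} has only 2 neighbours ({route 1, route 6}), so by Hall's theorem at most 6 of the 7 trucks can be matched.
That matches 6 of the 7, leaving 1 unmatched; no matching can do better.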